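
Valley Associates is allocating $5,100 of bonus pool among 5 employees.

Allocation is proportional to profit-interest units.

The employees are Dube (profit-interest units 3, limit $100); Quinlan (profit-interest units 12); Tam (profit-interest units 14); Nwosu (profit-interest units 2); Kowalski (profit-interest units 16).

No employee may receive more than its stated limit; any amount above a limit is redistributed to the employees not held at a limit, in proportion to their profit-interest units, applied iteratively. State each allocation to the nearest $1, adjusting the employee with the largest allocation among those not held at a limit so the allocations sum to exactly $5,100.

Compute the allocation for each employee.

Dube: $100 · Quinlan: $1,364 · Tam: $1,591 · Nwosu: $227 · Kowalski: $1,818

Sum of profit-interest units: 47.
Proportional shares (ignoring caps): Dube 325.53; Quinlan 1,302.13; Tam 1,519.15; Nwosu 217.02; Kowalski 1,736.17.
Capped: Dube ($100); remaining pool $5,000 reallocated over remaining profit-interest units 44.
Shares after redistribution: Quinlan 1,363.64 → $1,364; Tam 1,590.91 → $1,591; Nwosu 227.27 → $227; Kowalski 1,818.18 → $1,818.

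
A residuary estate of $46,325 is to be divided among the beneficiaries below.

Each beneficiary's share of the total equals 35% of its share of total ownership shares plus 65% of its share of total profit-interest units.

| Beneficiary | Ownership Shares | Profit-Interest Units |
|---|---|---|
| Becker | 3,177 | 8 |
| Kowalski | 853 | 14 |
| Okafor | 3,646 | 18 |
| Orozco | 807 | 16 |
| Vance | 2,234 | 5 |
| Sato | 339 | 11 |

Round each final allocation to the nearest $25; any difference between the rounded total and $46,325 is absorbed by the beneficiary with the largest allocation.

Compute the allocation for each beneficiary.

Ownership shares total 11,056; profit-interest units total 72.
Composite weights (35% ownership shares + 65% profit-interest units): Becker 0.1728; Kowalski 0.1534; Okafor 0.2779; Orozco 0.1700; Vance 0.1159; Sato 0.1100.
Proportional shares: Becker 8,004.80; Kowalski 7,105.90; Okafor 12,874.71; Orozco 7,874.86; Vance 5,367.25; Sato 5,097.48.
At nearest $25: Becker $8,000; Kowalski $7,100; Okafor $12,875; Orozco $7,875; Vance $5,375; Sato $5,100. Sum = $46,325.
No rounding difference to absorb.

Becker: $8,000 | Kowalski: $7,100 | Okafor: $12,875 | Orozco: $7,875 | Vance: $5,375 | Sato: $5,100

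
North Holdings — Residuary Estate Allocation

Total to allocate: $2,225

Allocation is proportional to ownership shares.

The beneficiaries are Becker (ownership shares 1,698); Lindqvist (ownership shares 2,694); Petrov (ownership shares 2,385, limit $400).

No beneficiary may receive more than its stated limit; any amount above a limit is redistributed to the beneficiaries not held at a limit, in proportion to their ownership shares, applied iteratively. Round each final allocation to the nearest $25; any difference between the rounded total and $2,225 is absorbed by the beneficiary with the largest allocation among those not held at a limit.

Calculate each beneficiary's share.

Becker: $700 · Lindqvist: $1,125 · Petrov: $400

Sum of ownership shares: 6,777.
Pro-rata shares before constraints: Becker 557.48; Lindqvist 884.48; Petrov 783.03.
Cap binds for Petrov ($400); residual $1,825 reallocated over remaining ownership shares 4,392.
Remaining shares: Becker 705.57 → $700; Lindqvist 1,119.43 → $1,125.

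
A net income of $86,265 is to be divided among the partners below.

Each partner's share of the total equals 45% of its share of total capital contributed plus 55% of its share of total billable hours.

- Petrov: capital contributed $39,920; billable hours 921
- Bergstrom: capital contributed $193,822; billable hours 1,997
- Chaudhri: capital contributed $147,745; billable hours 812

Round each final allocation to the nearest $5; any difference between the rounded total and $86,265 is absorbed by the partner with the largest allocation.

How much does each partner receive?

Petrov: $15,775 · Bergstrom: $45,125 · Chaudhri: $25,365

Totals — capital contributed 381,487, billable hours 3,730.
Composite weights (45% capital contributed + 55% billable hours): Petrov 0.1829; Bergstrom 0.5231; Chaudhri 0.2940.
Unrounded shares: Petrov 15,777.33; Bergstrom 45,124.81; Chaudhri 25,362.87.
Rounded to nearest $5: Petrov $15,775; Bergstrom $45,125; Chaudhri $25,365. Sum = $86,265.
No rounding difference to absorb.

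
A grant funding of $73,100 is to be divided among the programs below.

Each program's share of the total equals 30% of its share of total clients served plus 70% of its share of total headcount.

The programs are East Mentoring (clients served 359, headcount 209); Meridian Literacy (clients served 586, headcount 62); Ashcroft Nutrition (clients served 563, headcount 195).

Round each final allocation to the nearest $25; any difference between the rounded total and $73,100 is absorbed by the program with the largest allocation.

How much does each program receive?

East Mentoring: $28,175 | Meridian Literacy: $15,325 | Ashcroft Nutrition: $29,600

Totals — clients served 1,508, headcount 466.
Composite weights (30% clients served + 70% headcount): East Mentoring 0.3854; Meridian Literacy 0.2097; Ashcroft Nutrition 0.4049.
Pro-rata amounts: East Mentoring 28,170.37; Meridian Literacy 15,329.90; Ashcroft Nutrition 29,599.73.
Rounded to nearest $25: East Mentoring $28,175; Meridian Literacy $15,325; Ashcroft Nutrition $29,600. Sum = $73,100.
Sum already equals the total — no adjustment.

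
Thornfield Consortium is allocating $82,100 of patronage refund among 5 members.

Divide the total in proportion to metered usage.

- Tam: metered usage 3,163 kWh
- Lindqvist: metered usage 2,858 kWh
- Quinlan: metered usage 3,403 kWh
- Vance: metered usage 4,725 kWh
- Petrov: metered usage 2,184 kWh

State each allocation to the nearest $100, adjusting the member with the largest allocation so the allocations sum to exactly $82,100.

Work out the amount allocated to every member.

Combined metered usage = 16,333.
Proportional shares: Tam 3,163/16,333 × $82,100 = 15,899.24; Lindqvist 2,858/16,333 × $82,100 = 14,366.12; Quinlan 3,403/16,333 × $82,100 = 17,105.63; Vance 4,725/16,333 × $82,100 = 23,750.84; Petrov 2,184/16,333 × $82,100 = 10,978.17.
At nearest $100: Tam $15,900; Lindqvist $14,400; Quinlan $17,100; Vance $23,800; Petrov $11,000. Sum = $82,200.
Difference $82,100 − $82,200 = −$100 applied to largest allocation (Vance): Vance becomes $23,700.

Tam: $15,900; Lindqvist: $14,400; Quinlan: $17,100; Vance: $23,700; Petrov: $11,000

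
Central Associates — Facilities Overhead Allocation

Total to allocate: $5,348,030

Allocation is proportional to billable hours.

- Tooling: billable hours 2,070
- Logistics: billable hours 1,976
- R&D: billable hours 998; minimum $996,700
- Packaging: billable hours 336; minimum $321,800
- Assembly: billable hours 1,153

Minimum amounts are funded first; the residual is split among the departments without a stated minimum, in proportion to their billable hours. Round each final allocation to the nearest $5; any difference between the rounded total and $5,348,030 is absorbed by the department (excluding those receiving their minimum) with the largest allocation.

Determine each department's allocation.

Tooling: $1,604,370; Logistics: $1,531,515; R&D: $996,700; Packaging: $321,800; Assembly: $893,645

Fund the minimums — R&D $996,700; Packaging $321,800. Remaining pool $4,029,530.
Remaining pool split over remaining billable hours 5,199: Tooling 1,604,371.44 → $1,604,370; Logistics 1,531,515.92 → $1,531,515; Assembly 893,642.64 → $893,645.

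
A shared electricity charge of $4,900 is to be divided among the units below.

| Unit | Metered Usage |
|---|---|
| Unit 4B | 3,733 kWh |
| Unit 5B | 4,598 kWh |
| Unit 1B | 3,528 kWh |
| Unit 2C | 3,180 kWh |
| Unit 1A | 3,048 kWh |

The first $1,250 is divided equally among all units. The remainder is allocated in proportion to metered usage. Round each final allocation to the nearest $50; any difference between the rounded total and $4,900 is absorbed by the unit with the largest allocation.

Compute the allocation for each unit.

Unit 4B: $1,000 · Unit 5B: $1,200 · Unit 1B: $950 · Unit 2C: $900 · Unit 1A: $850

$1,250 shared equally gives $250 per unit.
Remainder $3,650 by metered usage (total 18,087): Unit 4B 753.33 → $750; Unit 5B 927.89 → $950; Unit 1B 711.96 → $700; Unit 2C 641.73 → $650; Unit 1A 615.09 → $600.
Totals: Unit 4B $250 + $750 = $1,000; Unit 5B $250 + $950 = $1,200; Unit 1B $250 + $700 = $950; Unit 2C $250 + $650 = $900; Unit 1A $250 + $600 = $850.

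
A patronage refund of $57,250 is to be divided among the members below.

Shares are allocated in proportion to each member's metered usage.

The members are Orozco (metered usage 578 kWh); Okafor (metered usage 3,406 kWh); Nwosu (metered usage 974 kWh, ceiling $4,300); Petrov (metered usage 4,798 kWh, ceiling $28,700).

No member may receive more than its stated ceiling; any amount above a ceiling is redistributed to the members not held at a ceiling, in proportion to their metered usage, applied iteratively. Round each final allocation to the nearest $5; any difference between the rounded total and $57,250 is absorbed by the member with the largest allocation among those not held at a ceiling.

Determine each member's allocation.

Orozco: $3,520 | Okafor: $20,730 | Nwosu: $4,300 | Petrov: $28,700

Combined metered usage = 9,756.
Pro-rata shares before constraints: Orozco 3,391.81; Okafor 19,987.03; Nwosu 5,715.61; Petrov 28,155.55.
Held at cap: Nwosu ($4,300); balance $52,950 reallocated over remaining metered usage 8,782.
Held at cap: Petrov ($28,700); balance $24,250 reallocated over remaining metered usage 3,984.
Redistributed shares: Orozco 3,518.20 → $3,520; Okafor 20,731.80 → $20,730.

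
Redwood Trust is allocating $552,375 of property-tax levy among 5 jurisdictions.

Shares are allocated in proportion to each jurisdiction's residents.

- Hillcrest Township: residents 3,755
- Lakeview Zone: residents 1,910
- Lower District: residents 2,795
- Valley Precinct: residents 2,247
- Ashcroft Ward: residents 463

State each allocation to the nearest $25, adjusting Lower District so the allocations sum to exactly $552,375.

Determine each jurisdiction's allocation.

Hillcrest Township: $185,700 | Lakeview Zone: $94,450 | Lower District: $138,200 | Valley Precinct: $111,125 | Ashcroft Ward: $22,900

Sum of residents: 11,170.
Unrounded shares: Hillcrest Township 3,755/11,170 × $552,375 = 185,690.97; Lakeview Zone 1,910/11,170 × $552,375 = 94,452.66; Lower District 2,795/11,170 × $552,375 = 138,217.38; Valley Precinct 2,247/11,170 × $552,375 = 111,117.87; Ashcroft Ward 463/11,170 × $552,375 = 22,896.12.
After rounding ($25): Hillcrest Township $185,700; Lakeview Zone $94,450; Lower District $138,225; Valley Precinct $111,125; Ashcroft Ward $22,900. Sum = $552,400.
Difference $552,375 − $552,400 = −$25 applied to Lower District: Lower District becomes $138,200.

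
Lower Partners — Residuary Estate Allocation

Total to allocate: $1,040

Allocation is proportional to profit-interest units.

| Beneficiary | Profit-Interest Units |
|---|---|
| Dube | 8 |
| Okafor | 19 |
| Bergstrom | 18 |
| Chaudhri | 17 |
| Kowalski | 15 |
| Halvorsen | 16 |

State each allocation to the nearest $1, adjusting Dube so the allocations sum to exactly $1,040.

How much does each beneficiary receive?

Combined profit-interest units = 93.
Pro-rata amounts: Dube 8/93 × $1,040 = 89.46; Okafor 19/93 × $1,040 = 212.47; Bergstrom 18/93 × $1,040 = 201.29; Chaudhri 17/93 × $1,040 = 190.11; Kowalski 15/93 × $1,040 = 167.74; Halvorsen 16/93 × $1,040 = 178.92.
After rounding ($1): Dube $89; Okafor $212; Bergstrom $201; Chaudhri $190; Kowalski $168; Halvorsen $179. Sum = $1,039.
Difference $1,040 − $1,039 = +$1 applied to Dube: Dube becomes $90.

Dube: $90 | Okafor: $212 | Bergstrom: $201 | Chaudhri: $190 | Kowalski: $168 | Halvorsen: $179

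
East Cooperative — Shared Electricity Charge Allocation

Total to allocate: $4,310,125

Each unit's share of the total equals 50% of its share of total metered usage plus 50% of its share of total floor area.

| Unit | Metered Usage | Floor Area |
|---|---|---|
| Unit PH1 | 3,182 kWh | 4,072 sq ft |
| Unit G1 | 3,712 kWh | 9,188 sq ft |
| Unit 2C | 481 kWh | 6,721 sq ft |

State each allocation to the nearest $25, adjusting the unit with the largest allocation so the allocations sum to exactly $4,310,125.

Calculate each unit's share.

Unit PH1: $1,369,000; Unit G1: $2,075,675; Unit 2C: $865,450

Totals — metered usage 7,375, floor area 19,981.
Composite weights (50% metered usage + 50% floor area): Unit PH1 0.3176; Unit G1 0.4816; Unit 2C 0.2008.
Unrounded shares: Unit PH1 1,369,006.11; Unit G1 2,075,667.58; Unit 2C 865,451.31.
Rounded to nearest $25: Unit PH1 $1,369,000; Unit G1 $2,075,675; Unit 2C $865,450. Sum = $4,310,125.
No rounding difference to absorb.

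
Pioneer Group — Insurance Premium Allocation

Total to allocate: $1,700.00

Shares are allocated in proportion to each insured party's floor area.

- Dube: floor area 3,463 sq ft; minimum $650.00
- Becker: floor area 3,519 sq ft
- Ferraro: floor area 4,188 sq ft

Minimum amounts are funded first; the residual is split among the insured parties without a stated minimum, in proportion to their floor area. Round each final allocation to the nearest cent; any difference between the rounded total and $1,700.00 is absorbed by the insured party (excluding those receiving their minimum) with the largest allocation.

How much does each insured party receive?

Dube: $650.00 · Becker: $479.43 · Ferraro: $570.57

Fund the minimums — Dube $650.00. Residual $1,050.00.
Residual split over remaining floor area 7,707: Becker 479.4278 → $479.43; Ferraro 570.5722 → $570.57.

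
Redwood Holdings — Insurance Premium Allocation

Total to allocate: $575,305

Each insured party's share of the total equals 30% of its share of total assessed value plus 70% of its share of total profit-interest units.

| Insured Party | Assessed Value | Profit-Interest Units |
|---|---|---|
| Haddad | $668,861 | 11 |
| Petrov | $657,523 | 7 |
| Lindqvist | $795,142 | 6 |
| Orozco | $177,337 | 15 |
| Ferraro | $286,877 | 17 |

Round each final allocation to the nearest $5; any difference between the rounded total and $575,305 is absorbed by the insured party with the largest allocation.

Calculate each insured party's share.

Haddad: $123,750; Petrov: $94,225; Lindqvist: $96,220; Orozco: $119,705; Ferraro: $141,405

Assessed value total 2,585,740; profit-interest units total 56.
Blended shares (30% assessed value + 70% profit-interest units): Haddad 0.2151; Petrov 0.1638; Lindqvist 0.1673; Orozco 0.2081; Ferraro 0.2458.
Proportional shares: Haddad 123,749.19; Petrov 94,227.16; Lindqvist 96,221.56; Orozco 119,706.48; Ferraro 141,400.62.
At nearest $5: Haddad $123,750; Petrov $94,225; Lindqvist $96,220; Orozco $119,705; Ferraro $141,400. Sum = $575,300.
Difference $575,305 − $575,300 = +$5 applied to largest allocation (Ferraro): Ferraro becomes $141,405.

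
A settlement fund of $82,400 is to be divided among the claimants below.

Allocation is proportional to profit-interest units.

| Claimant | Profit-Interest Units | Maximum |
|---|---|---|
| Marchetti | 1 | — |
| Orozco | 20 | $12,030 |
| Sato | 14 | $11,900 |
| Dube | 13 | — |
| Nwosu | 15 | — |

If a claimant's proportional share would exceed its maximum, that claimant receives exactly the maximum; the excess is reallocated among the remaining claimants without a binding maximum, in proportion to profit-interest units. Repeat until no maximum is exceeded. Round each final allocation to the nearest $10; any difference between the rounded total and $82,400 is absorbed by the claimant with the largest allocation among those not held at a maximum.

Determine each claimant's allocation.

Marchetti: $2,020 · Orozco: $12,030 · Sato: $11,900 · Dube: $26,210 · Nwosu: $30,240

Profit-interest units total: 63.
Proportional shares (ignoring caps): Marchetti 1,307.94; Orozco 26,158.73; Sato 18,311.11; Dube 17,003.17; Nwosu 19,619.05.
Held at cap: Orozco ($12,030), Sato ($11,900); remaining pool $58,470 reallocated over remaining profit-interest units 29.
Remaining shares: Marchetti 2,016.21 → $2,020; Dube 26,210.69 → $26,210; Nwosu 30,243.10 → $30,240.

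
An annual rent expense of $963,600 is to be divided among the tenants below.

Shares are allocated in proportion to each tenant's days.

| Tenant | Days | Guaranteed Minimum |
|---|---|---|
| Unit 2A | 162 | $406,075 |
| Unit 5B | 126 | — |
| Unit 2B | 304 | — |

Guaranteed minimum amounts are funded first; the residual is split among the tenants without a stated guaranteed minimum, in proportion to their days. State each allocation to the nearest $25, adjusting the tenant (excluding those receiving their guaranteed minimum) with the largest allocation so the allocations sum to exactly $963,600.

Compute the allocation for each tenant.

Unit 2A: $406,075 · Unit 5B: $163,375 · Unit 2B: $394,150

Fund the minimums — Unit 2A $406,075. Remaining pool $557,525.
Remaining pool split over remaining days 430: Unit 5B 163,367.79 → $163,375; Unit 2B 394,157.21 → $394,150.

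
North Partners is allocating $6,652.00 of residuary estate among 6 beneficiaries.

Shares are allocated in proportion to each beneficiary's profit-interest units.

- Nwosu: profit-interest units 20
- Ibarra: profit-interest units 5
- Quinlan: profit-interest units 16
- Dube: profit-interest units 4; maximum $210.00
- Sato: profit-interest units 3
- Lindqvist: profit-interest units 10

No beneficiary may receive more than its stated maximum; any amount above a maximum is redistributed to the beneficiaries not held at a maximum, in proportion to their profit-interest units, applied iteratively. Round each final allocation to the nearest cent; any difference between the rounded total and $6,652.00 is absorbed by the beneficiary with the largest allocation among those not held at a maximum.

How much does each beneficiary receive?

Sum of profit-interest units: 58.
Pro-rata shares before constraints: Nwosu 2,293.7931; Ibarra 573.4483; Quinlan 1,835.0345; Dube 458.7586; Sato 344.0690; Lindqvist 1,146.8966.
Held at cap: Dube ($210.00); remaining pool $6,442.00 reallocated over remaining profit-interest units 54.
Remaining shares: Nwosu 2,385.9259 → $2,385.93; Ibarra 596.4815 → $596.48; Quinlan 1,908.7407 → $1,908.74; Sato 357.8889 → $357.89; Lindqvist 1,192.9630 → $1,192.96.

Nwosu: $2,385.93; Ibarra: $596.48; Quinlan: $1,908.74; Dube: $210.00; Sato: $357.89; Lindqvist: $1,192.96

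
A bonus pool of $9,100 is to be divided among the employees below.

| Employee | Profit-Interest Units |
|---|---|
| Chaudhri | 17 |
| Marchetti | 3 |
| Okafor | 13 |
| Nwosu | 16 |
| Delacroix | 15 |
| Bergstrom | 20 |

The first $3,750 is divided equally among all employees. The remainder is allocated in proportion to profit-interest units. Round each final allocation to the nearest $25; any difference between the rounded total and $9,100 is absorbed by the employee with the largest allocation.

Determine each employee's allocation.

First tranche $3,750 split equally: $625 each.
Remainder $5,350 by profit-interest units (total 84): Chaudhri 1,082.74 → $1,075; Marchetti 191.07 → $200; Okafor 827.98 → $825; Nwosu 1,019.05 → $1,025; Delacroix 955.36 → $950; Bergstrom 1,273.81 → $1,275.
Totals: Chaudhri $625 + $1,075 = $1,700; Marchetti $625 + $200 = $825; Okafor $625 + $825 = $1,450; Nwosu $625 + $1,025 = $1,650; Delacroix $625 + $950 = $1,575; Bergstrom $625 + $1,275 = $1,900.

Chaudhri: $1,700 | Marchetti: $825 | Okafor: $1,450 | Nwosu: $1,650 | Delacroix: $1,575 | Bergstrom: $1,900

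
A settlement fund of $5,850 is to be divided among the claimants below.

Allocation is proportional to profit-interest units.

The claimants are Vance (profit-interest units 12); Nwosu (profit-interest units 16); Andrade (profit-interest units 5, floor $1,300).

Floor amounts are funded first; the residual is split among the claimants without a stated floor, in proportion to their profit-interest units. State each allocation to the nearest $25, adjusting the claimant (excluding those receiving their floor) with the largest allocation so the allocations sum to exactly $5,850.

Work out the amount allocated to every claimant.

Fund the minimums — Andrade $1,300. Residual $4,550.
Residual split over remaining profit-interest units 28: Vance 1,950.00 → $1,950; Nwosu 2,600.00 → $2,600.

Vance: $1,950 | Nwosu: $2,600 | Andrade: $1,300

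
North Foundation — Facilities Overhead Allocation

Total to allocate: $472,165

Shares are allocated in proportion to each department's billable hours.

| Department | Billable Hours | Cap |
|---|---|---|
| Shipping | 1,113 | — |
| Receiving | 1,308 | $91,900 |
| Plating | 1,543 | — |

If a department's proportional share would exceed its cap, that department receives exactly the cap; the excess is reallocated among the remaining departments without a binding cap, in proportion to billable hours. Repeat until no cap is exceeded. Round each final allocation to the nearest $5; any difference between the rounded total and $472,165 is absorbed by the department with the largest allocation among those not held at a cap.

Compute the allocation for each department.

Shipping: $159,350 | Receiving: $91,900 | Plating: $220,915

Sum of billable hours: 3,964.
Pro-rata shares before constraints: Shipping 132,573.07; Receiving 155,800.16; Plating 183,791.77.
Cap binds for Receiving ($91,900); remaining pool $380,265 reallocated over remaining billable hours 2,656.
Shares after redistribution: Shipping 159,350.51 → $159,350; Plating 220,914.49 → $220,915.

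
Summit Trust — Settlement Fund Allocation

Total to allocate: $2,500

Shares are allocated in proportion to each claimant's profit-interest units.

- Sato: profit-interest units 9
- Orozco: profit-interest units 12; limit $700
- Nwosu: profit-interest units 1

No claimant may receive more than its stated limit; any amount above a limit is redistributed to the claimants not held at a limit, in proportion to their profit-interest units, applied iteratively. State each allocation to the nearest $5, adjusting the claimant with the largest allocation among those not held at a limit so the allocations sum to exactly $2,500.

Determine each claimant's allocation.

Combined profit-interest units = 22.
Unconstrained shares: Sato 1,022.73; Orozco 1,363.64; Nwosu 113.64.
Cap binds for Orozco ($700); remaining pool $1,800 reallocated over remaining profit-interest units 10.
Remaining shares: Sato 1,620.00 → $1,620; Nwosu 180.00 → $180.

Sato: $1,620 | Orozco: $700 | Nwosu: $180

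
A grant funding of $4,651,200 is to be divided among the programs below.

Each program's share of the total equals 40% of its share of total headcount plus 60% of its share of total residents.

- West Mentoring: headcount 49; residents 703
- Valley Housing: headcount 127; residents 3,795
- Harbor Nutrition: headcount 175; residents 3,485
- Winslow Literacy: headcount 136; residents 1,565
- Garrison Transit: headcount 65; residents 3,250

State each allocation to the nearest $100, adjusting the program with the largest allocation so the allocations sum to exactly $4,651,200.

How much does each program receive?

West Mentoring: $318,400 · Valley Housing: $1,255,600 · Harbor Nutrition: $1,349,800 · Winslow Literacy: $799,600 · Garrison Transit: $927,800

Totals — headcount 552, residents 12,798.
Composite weights (40% headcount + 60% residents): West Mentoring 0.0685; Valley Housing 0.2699; Harbor Nutrition 0.2902; Winslow Literacy 0.1719; Garrison Transit 0.1995.
Pro-rata amounts: West Mentoring 318,446.83; Valley Housing 1,255,579.39; Harbor Nutrition 1,349,761.95; Winslow Literacy 799,641.58; Garrison Transit 927,770.24.
At nearest $100: West Mentoring $318,400; Valley Housing $1,255,600; Harbor Nutrition $1,349,800; Winslow Literacy $799,600; Garrison Transit $927,800. Sum = $4,651,200.
No rounding difference to absorb.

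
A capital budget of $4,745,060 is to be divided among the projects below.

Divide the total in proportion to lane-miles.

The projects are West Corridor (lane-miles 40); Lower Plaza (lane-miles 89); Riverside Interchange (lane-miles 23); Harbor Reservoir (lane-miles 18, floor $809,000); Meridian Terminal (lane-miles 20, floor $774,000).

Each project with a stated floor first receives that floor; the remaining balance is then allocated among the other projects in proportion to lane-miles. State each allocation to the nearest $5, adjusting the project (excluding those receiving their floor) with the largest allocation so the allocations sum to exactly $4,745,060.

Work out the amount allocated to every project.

Guaranteed amounts: Harbor Reservoir $809,000; Meridian Terminal $774,000. Remaining pool $3,162,060.
Remaining pool split over remaining lane-miles 152: West Corridor 832,121.05 → $832,120; Lower Plaza 1,851,469.34 → $1,851,470; Riverside Interchange 478,469.61 → $478,470.

West Corridor: $832,120 | Lower Plaza: $1,851,470 | Riverside Interchange: $478,470 | Harbor Reservoir: $809,000 | Meridian Terminal: $774,000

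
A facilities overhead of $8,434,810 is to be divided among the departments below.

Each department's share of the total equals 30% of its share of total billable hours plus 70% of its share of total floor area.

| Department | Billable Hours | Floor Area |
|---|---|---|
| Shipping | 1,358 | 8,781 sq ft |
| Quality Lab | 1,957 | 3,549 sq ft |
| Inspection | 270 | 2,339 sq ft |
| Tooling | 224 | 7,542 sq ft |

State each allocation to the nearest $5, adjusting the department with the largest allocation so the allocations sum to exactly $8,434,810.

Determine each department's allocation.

Shipping: $3,236,425 | Quality Lab: $2,243,530 | Inspection: $801,150 | Tooling: $2,153,705

Billable hours total 3,809; floor area total 22,211.
Combined weights (30% billable hours + 70% floor area): Shipping 0.3837; Quality Lab 0.2660; Inspection 0.0950; Tooling 0.2553.
Raw shares: Shipping 3,236,423.62; Quality Lab 2,243,532.33; Inspection 801,147.96; Tooling 2,153,706.10.
At nearest $5: Shipping $3,236,425; Quality Lab $2,243,530; Inspection $801,150; Tooling $2,153,705. Sum = $8,434,810.
No rounding difference to absorb.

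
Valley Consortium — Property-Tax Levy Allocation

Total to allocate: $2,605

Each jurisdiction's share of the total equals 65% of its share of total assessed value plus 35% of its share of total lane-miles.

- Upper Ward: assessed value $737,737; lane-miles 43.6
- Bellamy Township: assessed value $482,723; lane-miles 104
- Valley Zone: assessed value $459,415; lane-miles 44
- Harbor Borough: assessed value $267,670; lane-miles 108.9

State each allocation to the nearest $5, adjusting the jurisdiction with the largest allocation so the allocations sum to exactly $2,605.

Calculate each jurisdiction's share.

Upper Ward: $770 · Bellamy Township: $735 · Valley Zone: $535 · Harbor Borough: $565

Totals — assessed value 1,947,545, lane-miles 300.5.
Combined weights (65% assessed value + 35% lane-miles): Upper Ward 0.2970; Bellamy Township 0.2822; Valley Zone 0.2046; Harbor Borough 0.2162.
Raw shares: Upper Ward 773.70; Bellamy Township 735.24; Valley Zone 532.93; Harbor Borough 563.13.
After rounding ($5): Upper Ward $775; Bellamy Township $735; Valley Zone $535; Harbor Borough $565. Sum = $2,610.
Difference $2,605 − $2,610 = −$5 applied to largest allocation (Upper Ward): Upper Ward becomes $770.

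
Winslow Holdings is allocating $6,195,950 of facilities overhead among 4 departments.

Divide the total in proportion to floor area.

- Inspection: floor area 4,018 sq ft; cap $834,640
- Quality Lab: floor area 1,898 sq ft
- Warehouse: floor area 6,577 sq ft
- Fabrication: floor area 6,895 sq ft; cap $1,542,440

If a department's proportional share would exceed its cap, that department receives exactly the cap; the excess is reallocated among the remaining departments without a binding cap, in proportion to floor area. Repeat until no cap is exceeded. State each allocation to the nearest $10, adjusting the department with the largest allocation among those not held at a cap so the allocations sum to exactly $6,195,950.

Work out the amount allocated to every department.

Inspection: $834,640; Quality Lab: $855,250; Warehouse: $2,963,620; Fabrication: $1,542,440

Combined floor area = 19,388.
Proportional shares (ignoring caps): Inspection 1,284,058.55; Quality Lab 606,556.28; Warehouse 2,101,854.92; Fabrication 2,203,480.26.
Capped: Inspection ($834,640), Fabrication ($1,542,440); remaining pool $3,818,870 reallocated over remaining floor area 8,475.
Redistributed shares: Quality Lab 855,246.64 → $855,250; Warehouse 2,963,623.36 → $2,963,620.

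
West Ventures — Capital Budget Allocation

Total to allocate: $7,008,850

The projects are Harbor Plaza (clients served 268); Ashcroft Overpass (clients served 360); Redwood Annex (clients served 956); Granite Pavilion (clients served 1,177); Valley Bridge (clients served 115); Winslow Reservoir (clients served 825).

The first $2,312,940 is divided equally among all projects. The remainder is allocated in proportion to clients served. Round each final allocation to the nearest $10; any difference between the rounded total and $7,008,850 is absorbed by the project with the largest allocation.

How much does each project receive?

Harbor Plaza: $725,530 | Ashcroft Overpass: $842,270 | Redwood Annex: $1,598,480 | Granite Pavilion: $1,878,900 | Valley Bridge: $531,400 | Winslow Reservoir: $1,432,270

First tranche $2,312,940 split equally: $385,490 each.
Remainder $4,695,910 by clients served (total 3,701): Harbor Plaza 340,044.28 → $340,040; Ashcroft Overpass 456,775.90 → $456,780; Redwood Annex 1,212,993.77 → $1,212,990; Granite Pavilion 1,493,403.42 → $1,493,400; Valley Bridge 145,914.52 → $145,910; Winslow Reservoir 1,046,778.10 → $1,046,780.
Rounding difference +$10 on remainder applied to Granite Pavilion.
Totals: Harbor Plaza $385,490 + $340,040 = $725,530; Ashcroft Overpass $385,490 + $456,780 = $842,270; Redwood Annex $385,490 + $1,212,990 = $1,598,480; Granite Pavilion $385,490 + $1,493,410 = $1,878,900; Valley Bridge $385,490 + $145,910 = $531,400; Winslow Reservoir $385,490 + $1,046,780 = $1,432,270.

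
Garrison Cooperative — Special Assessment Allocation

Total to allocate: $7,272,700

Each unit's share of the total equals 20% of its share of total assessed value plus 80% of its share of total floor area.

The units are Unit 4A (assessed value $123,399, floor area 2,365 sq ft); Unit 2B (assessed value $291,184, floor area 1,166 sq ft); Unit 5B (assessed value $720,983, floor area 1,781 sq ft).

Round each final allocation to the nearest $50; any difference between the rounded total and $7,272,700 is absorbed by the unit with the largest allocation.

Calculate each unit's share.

Assessed value total 1,135,566; floor area total 5,312.
Composite weights (20% assessed value + 80% floor area): Unit 4A 0.3779; Unit 2B 0.2269; Unit 5B 0.3952.
Proportional shares: Unit 4A 2,748,412.81; Unit 2B 1,650,079.57; Unit 5B 2,874,207.63.
At nearest $50: Unit 4A $2,748,400; Unit 2B $1,650,100; Unit 5B $2,874,200. Sum = $7,272,700.
No rounding difference to absorb.

Unit 4A: $2,748,400; Unit 2B: $1,650,100; Unit 5B: $2,874,200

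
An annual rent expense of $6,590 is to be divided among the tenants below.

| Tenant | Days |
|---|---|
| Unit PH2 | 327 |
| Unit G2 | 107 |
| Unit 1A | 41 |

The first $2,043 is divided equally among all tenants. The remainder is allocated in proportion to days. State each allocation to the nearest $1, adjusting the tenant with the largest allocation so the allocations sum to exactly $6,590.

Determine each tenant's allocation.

Unit PH2: $3,812 · Unit G2: $1,705 · Unit 1A: $1,073

First tranche $2,043 split equally: $681 each.
Remainder $4,547 by days (total 475): Unit PH2 3,130.25 → $3,130; Unit G2 1,024.27 → $1,024; Unit 1A 392.48 → $392.
Rounding difference +$1 on remainder applied to Unit PH2.
Totals: Unit PH2 $681 + $3,131 = $3,812; Unit G2 $681 + $1,024 = $1,705; Unit 1A $681 + $392 = $1,073.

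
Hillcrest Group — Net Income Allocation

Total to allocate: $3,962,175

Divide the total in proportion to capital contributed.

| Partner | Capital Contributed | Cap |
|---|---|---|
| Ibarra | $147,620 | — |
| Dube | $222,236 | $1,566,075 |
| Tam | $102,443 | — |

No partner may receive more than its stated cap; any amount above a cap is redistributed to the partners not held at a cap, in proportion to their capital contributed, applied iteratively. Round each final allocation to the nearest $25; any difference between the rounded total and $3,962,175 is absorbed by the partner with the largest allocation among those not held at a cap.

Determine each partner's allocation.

Combined capital contributed = 472,299.
Pro-rata shares before constraints: Ibarra 1,238,402.52; Dube 1,864,365.42; Tam 859,407.06.
Held at cap: Dube ($1,566,075); residual $2,396,100 reallocated over remaining capital contributed 250,063.
Remaining shares: Ibarra 1,414,492.68 → $1,414,500; Tam 981,607.32 → $981,600.

Ibarra: $1,414,500 · Dube: $1,566,075 · Tam: $981,600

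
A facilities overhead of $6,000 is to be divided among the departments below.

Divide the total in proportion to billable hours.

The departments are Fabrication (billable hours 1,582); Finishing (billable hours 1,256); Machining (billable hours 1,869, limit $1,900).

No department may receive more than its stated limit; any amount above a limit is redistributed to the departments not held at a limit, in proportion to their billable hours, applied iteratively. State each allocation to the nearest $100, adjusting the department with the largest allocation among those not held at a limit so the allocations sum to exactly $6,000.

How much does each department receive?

Fabrication: $2,300; Finishing: $1,800; Machining: $1,900

Combined billable hours = 4,707.
Proportional shares (ignoring caps): Fabrication 2,016.57; Finishing 1,601.02; Machining 2,382.41.
Held at cap: Machining ($1,900); residual $4,100 reallocated over remaining billable hours 2,838.
Shares after redistribution: Fabrication 2,285.48 → $2,300; Finishing 1,814.52 → $1,800.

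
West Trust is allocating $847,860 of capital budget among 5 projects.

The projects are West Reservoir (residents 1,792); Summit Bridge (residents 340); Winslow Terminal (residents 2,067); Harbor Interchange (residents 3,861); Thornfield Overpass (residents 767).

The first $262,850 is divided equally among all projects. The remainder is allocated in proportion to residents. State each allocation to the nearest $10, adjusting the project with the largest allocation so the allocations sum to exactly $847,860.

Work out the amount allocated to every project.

West Reservoir: $171,330; Summit Bridge: $75,100; Winslow Terminal: $189,560; Harbor Interchange: $308,470; Thornfield Overpass: $103,400

$262,850 shared equally gives $52,570 per project.
Remainder $585,010 by residents (total 8,827): West Reservoir 118,764.92 → $118,760; Summit Bridge 22,533.52 → $22,530; Winslow Terminal 136,990.56 → $136,990; Harbor Interchange 255,888.03 → $255,890; Thornfield Overpass 50,832.97 → $50,830.
Rounding difference +$10 on remainder applied to Harbor Interchange.
Totals: West Reservoir $52,570 + $118,760 = $171,330; Summit Bridge $52,570 + $22,530 = $75,100; Winslow Terminal $52,570 + $136,990 = $189,560; Harbor Interchange $52,570 + $255,900 = $308,470; Thornfield Overpass $52,570 + $50,830 = $103,400.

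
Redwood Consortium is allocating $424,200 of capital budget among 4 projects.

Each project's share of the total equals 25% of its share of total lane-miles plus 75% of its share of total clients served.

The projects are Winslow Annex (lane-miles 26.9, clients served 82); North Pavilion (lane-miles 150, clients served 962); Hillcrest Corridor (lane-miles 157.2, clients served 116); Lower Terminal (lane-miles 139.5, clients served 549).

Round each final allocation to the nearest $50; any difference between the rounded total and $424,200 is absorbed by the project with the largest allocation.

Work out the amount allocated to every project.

Totals — lane-miles 473.6, clients served 1,709.
Composite weights (25% lane-miles + 75% clients served): Winslow Annex 0.0502; North Pavilion 0.5014; Hillcrest Corridor 0.1339; Lower Terminal 0.3146.
Raw shares: Winslow Annex 21,288.78; North Pavilion 212,675.83; Hillcrest Corridor 56,795.45; Lower Terminal 133,439.94.
Rounded to nearest $50: Winslow Annex $21,300; North Pavilion $212,700; Hillcrest Corridor $56,800; Lower Terminal $133,450. Sum = $424,250.
Difference $424,200 − $424,250 = −$50 applied to largest allocation (North Pavilion): North Pavilion becomes $212,650.

Winslow Annex: $21,300 · North Pavilion: $212,650 · Hillcrest Corridor: $56,800 · Lower Terminal: $133,450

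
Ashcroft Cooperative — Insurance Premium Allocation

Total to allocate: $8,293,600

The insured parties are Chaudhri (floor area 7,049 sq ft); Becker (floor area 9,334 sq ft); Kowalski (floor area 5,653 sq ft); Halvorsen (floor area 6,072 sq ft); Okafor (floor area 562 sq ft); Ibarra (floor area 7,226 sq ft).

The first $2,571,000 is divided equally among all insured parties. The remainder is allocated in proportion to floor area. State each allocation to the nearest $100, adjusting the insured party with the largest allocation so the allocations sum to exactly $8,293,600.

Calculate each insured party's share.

Chaudhri: $1,552,300 · Becker: $1,916,500 · Kowalski: $1,329,700 · Halvorsen: $1,396,500 · Okafor: $518,100 · Ibarra: $1,580,500

$2,571,000 shared equally gives $428,500 per insured party.
Remainder $5,722,600 by floor area (total 35,896): Chaudhri 1,123,763.30 → $1,123,800; Becker 1,488,041.80 → $1,488,000; Kowalski 901,210.66 → $901,200; Halvorsen 968,008.34 → $968,000; Okafor 89,594.97 → $89,600; Ibarra 1,151,980.93 → $1,152,000.
Totals: Chaudhri $428,500 + $1,123,800 = $1,552,300; Becker $428,500 + $1,488,000 = $1,916,500; Kowalski $428,500 + $901,200 = $1,329,700; Halvorsen $428,500 + $968,000 = $1,396,500; Okafor $428,500 + $89,600 = $518,100; Ibarra $428,500 + $1,152,000 = $1,580,500.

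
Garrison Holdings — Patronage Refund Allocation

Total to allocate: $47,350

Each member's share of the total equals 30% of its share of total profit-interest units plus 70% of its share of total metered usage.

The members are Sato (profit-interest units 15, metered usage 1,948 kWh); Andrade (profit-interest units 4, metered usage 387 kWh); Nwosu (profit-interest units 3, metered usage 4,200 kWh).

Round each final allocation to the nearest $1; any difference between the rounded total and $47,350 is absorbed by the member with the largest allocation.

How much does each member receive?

Totals — profit-interest units 22, metered usage 6,535.
Blended shares (30% profit-interest units + 70% metered usage): Sato 0.4132; Andrade 0.0960; Nwosu 0.4908.
Proportional shares: Sato 19,565.33; Andrade 4,545.56; Nwosu 23,239.11.
Rounded to nearest $1: Sato $19,565; Andrade $4,546; Nwosu $23,239. Sum = $47,350.
No rounding difference to absorb.

Sato: $19,565 · Andrade: $4,546 · Nwosu: $23,239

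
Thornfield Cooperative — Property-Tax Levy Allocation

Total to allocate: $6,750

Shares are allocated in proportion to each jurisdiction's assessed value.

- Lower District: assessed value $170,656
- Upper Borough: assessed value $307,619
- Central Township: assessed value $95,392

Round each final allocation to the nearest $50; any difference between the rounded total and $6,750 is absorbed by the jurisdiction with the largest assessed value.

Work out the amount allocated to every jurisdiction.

Total assessed value = 573,667.
Proportional shares: Lower District 170,656/573,667 × $6,750 = 2,008.01; Upper Borough 307,619/573,667 × $6,750 = 3,619.57; Central Township 95,392/573,667 × $6,750 = 1,122.42.
At nearest $50: Lower District $2,000; Upper Borough $3,600; Central Township $1,100. Sum = $6,700.
Difference $6,750 − $6,700 = +$50 applied to largest assessed value (Upper Borough): Upper Borough becomes $3,650.

Lower District: $2,000 | Upper Borough: $3,650 | Central Township: $1,100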